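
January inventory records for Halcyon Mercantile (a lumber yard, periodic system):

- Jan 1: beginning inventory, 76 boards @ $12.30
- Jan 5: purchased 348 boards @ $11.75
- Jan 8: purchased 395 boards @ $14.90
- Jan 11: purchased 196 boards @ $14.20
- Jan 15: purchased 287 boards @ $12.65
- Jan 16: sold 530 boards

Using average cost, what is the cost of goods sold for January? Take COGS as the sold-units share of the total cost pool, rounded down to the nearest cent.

COGS = $7,051.62

Jan 16, sell 530: 530/1302 × $17,323.05 → $7,051.62
Ending inventory (cost pool remaining) = $10,271.43
Check: goods available $17,323.05 = COGS $7,051.62 + ending $10,271.43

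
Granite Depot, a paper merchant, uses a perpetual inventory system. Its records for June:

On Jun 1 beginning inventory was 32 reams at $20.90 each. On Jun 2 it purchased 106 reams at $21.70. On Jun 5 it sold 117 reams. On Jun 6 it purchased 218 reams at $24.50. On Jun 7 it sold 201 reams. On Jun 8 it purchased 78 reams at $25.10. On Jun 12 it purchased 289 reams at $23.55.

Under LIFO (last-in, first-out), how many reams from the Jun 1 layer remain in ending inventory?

21

Jun 5, 117 sold [LIFO — newest first]: 106 @ $21.70 + 11 @ $20.90 = $2,530.10
Jun 7, 201 sold [LIFO — newest first]: 201 @ $24.50 = $4,924.50
Total COGS = $2,530.10 + $4,924.50 = $7,454.60
Ending inventory: 21 @ $20.90 + 17 @ $24.50 + 78 @ $25.10 + 289 @ $23.55 = $9,619.15
Check: goods available $17,073.75 = COGS $7,454.60 + ending $9,619.15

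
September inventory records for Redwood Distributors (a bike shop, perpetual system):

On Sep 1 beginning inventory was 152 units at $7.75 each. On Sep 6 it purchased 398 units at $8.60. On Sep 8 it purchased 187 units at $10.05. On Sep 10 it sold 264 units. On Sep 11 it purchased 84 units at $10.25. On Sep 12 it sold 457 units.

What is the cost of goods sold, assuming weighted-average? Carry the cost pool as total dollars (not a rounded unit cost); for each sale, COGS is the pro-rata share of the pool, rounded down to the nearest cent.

COGS = $6,439.90

After Sep 1: 152 on hand, pool $1,178.00 (≈ $7.7500 each)
After Sep 6: 550 on hand, pool $4,600.80 (≈ $8.3651 each)
After Sep 8: 737 on hand, pool $6,480.15 (≈ $8.7926 each)
Sep 10, sell 264: 264/737 × $6,480.15 → $2,321.24
After Sep 11: 557 on hand, pool $5,019.91 (≈ $9.0124 each)
Sep 12, sell 457: 457/557 × $5,019.91 → $4,118.66
Total COGS = $2,321.24 + $4,118.66 = $6,439.90
Ending inventory (cost pool remaining) = $901.25
Check: goods available $7,341.15 = COGS $6,439.90 + ending $901.25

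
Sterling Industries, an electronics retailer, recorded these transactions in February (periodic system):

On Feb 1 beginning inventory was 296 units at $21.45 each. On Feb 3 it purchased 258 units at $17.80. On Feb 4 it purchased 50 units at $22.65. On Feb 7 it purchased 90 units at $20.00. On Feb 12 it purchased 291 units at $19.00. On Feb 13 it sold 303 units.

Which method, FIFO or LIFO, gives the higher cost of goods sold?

FIFO COGS: 296 @ $21.45 + 7 @ $17.80 = $6,473.80
LIFO COGS: 291 @ $19.00 + 12 @ $20.00 = $5,769.00

FIFO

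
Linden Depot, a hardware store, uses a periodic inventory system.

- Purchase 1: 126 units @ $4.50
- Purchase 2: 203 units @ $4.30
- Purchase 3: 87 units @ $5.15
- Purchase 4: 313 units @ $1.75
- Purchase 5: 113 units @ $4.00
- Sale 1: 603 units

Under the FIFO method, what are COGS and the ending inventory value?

Sale 1 (603) [FIFO — oldest first]: 126 @ $4.50 + 203 @ $4.30 + 87 @ $5.15 + 187 @ $1.75 = $2,215.20
Ending inventory: 126 @ $1.75 + 113 @ $4.00 = $672.50

COGS = $2,215.20; ending inventory = $672.50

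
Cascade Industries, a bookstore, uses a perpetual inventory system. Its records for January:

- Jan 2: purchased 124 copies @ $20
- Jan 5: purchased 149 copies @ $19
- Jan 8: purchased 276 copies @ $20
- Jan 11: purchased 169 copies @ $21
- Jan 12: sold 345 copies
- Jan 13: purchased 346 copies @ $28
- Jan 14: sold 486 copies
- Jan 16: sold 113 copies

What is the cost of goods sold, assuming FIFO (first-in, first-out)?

COGS = $20,708

Jan 12, 345 sold [FIFO — oldest first]: 124 @ $20 + 149 @ $19 + 72 @ $20 = $6,751
Jan 14, 486 sold [FIFO — oldest first]: 204 @ $20 + 169 @ $21 + 113 @ $28 = $10,793
Jan 16, 113 sold [FIFO — oldest first]: 113 @ $28 = $3,164
Total COGS = $6,751 + $10,793 + $3,164 = $20,708
Ending inventory: 120 @ $28 = $3,360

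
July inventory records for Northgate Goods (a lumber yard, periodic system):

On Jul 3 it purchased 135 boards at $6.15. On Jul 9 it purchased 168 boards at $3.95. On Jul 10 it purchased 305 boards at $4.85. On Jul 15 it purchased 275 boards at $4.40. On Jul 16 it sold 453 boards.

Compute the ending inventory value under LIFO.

Jul 16, 453 sold [LIFO — newest first]: 275 @ $4.40 + 178 @ $4.85 = $2,073.30
Ending inventory: 135 @ $6.15 + 168 @ $3.95 + 127 @ $4.85 = $2,109.80
Check: goods available $4,183.10 = COGS $2,073.30 + ending $2,109.80

Ending inventory = $2,109.80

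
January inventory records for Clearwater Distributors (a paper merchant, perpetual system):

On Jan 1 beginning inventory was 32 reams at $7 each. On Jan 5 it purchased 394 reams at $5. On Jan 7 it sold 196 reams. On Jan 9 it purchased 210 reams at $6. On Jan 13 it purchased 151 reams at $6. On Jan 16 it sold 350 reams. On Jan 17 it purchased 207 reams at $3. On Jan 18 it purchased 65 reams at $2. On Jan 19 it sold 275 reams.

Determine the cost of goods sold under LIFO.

COGS = $3,849

Jan 7, 196 sold [LIFO — newest first]: 196 @ $5 = $980
Jan 16, 350 sold [LIFO — newest first]: 151 @ $6 + 199 @ $6 = $2,100
Jan 19, 275 sold [LIFO — newest first]: 65 @ $2 + 207 @ $3 + 3 @ $6 = $769
Total COGS = $980 + $2,100 + $769 = $3,849
Ending inventory: 32 @ $7 + 198 @ $5 + 8 @ $6 = $1,262
Check: goods available $5,111 = COGS $3,849 + ending $1,262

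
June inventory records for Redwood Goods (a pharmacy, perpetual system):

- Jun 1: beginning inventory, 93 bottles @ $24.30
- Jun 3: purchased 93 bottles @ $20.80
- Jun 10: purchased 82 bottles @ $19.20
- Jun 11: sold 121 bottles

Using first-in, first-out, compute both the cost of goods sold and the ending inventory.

COGS = $2,842.30; ending inventory = $2,926.40

Jun 11, 121 sold [FIFO — oldest first]: 93 @ $24.30 + 28 @ $20.80 = $2,842.30
Ending inventory: 65 @ $20.80 + 82 @ $19.20 = $2,926.40
Check: goods available $5,768.70 = COGS $2,842.30 + ending $2,926.40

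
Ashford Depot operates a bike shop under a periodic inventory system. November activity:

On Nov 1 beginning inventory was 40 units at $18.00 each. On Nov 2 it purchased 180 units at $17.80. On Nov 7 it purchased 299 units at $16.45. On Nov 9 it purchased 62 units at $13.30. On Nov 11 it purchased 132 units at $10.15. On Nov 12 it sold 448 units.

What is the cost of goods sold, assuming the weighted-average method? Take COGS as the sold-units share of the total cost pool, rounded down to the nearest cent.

Nov 12, sell 448: 448/713 × $11,006.95 → $6,916.00
Ending inventory (cost pool remaining) = $4,090.95
Check: goods available $11,006.95 = COGS $6,916.00 + ending $4,090.95

COGS = $6,916.00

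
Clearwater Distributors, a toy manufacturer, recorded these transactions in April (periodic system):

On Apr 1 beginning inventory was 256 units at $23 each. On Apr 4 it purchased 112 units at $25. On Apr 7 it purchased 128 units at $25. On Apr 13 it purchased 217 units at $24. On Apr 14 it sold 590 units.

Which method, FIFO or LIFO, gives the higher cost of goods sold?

LIFO

FIFO COGS: 256 @ $23 + 112 @ $25 + 128 @ $25 + 94 @ $24 = $14,144
LIFO COGS: 217 @ $24 + 128 @ $25 + 112 @ $25 + 133 @ $23 = $14,267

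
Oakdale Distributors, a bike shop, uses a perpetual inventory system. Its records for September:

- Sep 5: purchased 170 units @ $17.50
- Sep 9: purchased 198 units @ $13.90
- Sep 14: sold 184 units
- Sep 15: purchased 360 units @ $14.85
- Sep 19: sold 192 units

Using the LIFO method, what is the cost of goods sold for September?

COGS = $5,408.80

Sep 14, 184 sold [LIFO — newest first]: 184 @ $13.90 = $2,557.60
Sep 19, 192 sold [LIFO — newest first]: 192 @ $14.85 = $2,851.20
Total COGS = $2,557.60 + $2,851.20 = $5,408.80
Ending inventory: 170 @ $17.50 + 14 @ $13.90 + 168 @ $14.85 = $5,664.40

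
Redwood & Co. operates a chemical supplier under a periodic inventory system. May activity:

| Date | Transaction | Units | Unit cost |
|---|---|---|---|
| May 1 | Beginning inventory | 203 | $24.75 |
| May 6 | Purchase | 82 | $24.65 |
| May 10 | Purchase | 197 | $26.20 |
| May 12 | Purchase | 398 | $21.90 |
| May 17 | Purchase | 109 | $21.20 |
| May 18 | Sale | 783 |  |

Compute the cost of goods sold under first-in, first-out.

COGS = $18,798.85

May 18, 783 sold [FIFO — oldest first]: 203 @ $24.75 + 82 @ $24.65 + 197 @ $26.20 + 301 @ $21.90 = $18,798.85
Ending inventory: 97 @ $21.90 + 109 @ $21.20 = $4,435.10
Check: goods available $23,233.95 = COGS $18,798.85 + ending $4,435.10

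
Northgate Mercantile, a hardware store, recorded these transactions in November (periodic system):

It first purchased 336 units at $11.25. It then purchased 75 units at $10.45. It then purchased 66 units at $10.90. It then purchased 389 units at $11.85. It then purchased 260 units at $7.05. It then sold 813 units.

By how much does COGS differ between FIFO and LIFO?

FIFO COGS: 336 @ $11.25 + 75 @ $10.45 + 66 @ $10.90 + 336 @ $11.85 = $9,264.75
LIFO COGS: 260 @ $7.05 + 389 @ $11.85 + 66 @ $10.90 + 75 @ $10.45 + 23 @ $11.25 = $8,204.55
Difference = |$9,264.75 − $8,204.55| = $1,060.20

$1,060.20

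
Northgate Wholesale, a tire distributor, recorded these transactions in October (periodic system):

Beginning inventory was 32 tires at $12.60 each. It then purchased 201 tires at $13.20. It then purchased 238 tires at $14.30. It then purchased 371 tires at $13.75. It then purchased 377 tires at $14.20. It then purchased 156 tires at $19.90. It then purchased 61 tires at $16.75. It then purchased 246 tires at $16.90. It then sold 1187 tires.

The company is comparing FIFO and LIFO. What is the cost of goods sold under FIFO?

FIFO COGS: 32 @ $12.60 + 201 @ $13.20 + 238 @ $14.30 + 371 @ $13.75 + 345 @ $14.20 = $16,460.05
LIFO COGS: 246 @ $16.90 + 61 @ $16.75 + 156 @ $19.90 + 377 @ $14.20 + 347 @ $13.75 = $18,408.20

COGS = $16,460.05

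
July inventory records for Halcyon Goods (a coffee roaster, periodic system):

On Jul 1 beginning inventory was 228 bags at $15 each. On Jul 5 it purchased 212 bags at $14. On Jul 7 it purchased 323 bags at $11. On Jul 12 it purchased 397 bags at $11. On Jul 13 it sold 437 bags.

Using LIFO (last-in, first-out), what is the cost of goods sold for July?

Jul 13, 437 sold [LIFO — newest first]: 397 @ $11 + 40 @ $11 = $4,807
Ending inventory: 228 @ $15 + 212 @ $14 + 283 @ $11 = $9,501

COGS = $4,807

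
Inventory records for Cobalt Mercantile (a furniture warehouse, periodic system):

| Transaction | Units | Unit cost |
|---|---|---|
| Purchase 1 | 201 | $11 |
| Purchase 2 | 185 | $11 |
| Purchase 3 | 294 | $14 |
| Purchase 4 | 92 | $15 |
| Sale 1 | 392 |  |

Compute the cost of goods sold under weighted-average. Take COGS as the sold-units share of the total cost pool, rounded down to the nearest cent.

Sale 1, sell 392: 392/772 × $9,742.00 → $4,946.71
Ending inventory (cost pool remaining) = $4,795.29

COGS = $4,946.71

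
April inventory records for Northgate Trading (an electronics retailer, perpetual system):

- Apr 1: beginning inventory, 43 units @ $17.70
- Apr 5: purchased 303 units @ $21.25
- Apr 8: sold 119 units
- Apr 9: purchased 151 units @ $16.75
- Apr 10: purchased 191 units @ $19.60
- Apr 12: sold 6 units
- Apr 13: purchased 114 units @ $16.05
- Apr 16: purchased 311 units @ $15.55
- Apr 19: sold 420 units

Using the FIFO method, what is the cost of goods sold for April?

COGS = $10,669.90

Apr 8, 119 sold [FIFO — oldest first]: 43 @ $17.70 + 76 @ $21.25 = $2,376.10
Apr 12, 6 sold [FIFO — oldest first]: 6 @ $21.25 = $127.50
Apr 19, 420 sold [FIFO — oldest first]: 221 @ $21.25 + 151 @ $16.75 + 48 @ $19.60 = $8,166.30
Total COGS = $2,376.10 + $127.50 + $8,166.30 = $10,669.90
Ending inventory: 143 @ $19.60 + 114 @ $16.05 + 311 @ $15.55 = $9,468.55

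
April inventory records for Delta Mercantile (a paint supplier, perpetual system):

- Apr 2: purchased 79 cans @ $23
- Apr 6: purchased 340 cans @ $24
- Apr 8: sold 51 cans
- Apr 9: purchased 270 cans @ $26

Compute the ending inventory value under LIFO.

Apr 8, 51 sold [LIFO — newest first]: 51 @ $24 = $1,224
Ending inventory: 79 @ $23 + 289 @ $24 + 270 @ $26 = $15,773
Check: goods available $16,997 = COGS $1,224 + ending $15,773

Ending inventory = $15,773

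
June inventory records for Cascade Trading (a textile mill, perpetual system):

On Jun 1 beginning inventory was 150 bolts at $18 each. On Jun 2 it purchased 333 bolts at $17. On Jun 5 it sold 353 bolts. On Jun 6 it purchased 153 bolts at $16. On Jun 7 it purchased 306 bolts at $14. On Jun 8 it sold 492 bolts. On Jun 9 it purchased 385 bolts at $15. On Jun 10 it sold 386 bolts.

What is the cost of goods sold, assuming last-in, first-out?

COGS = $19,140

Jun 5, 353 sold [LIFO — newest first]: 333 @ $17 + 20 @ $18 = $6,021
Jun 8, 492 sold [LIFO — newest first]: 306 @ $14 + 153 @ $16 + 33 @ $18 = $7,326
Jun 10, 386 sold [LIFO — newest first]: 385 @ $15 + 1 @ $18 = $5,793
Total COGS = $6,021 + $7,326 + $5,793 = $19,140
Ending inventory: 96 @ $18 = $1,728
Check: goods available $20,868 = COGS $19,140 + ending $1,728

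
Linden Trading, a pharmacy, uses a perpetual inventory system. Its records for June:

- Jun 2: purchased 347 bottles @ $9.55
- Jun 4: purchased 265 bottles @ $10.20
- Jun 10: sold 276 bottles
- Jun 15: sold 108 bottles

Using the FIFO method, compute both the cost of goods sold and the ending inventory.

COGS = $3,691.25; ending inventory = $2,325.60

Jun 10, 276 sold [FIFO — oldest first]: 276 @ $9.55 = $2,635.80
Jun 15, 108 sold [FIFO — oldest first]: 71 @ $9.55 + 37 @ $10.20 = $1,055.45
Total COGS = $2,635.80 + $1,055.45 = $3,691.25
Ending inventory: 228 @ $10.20 = $2,325.60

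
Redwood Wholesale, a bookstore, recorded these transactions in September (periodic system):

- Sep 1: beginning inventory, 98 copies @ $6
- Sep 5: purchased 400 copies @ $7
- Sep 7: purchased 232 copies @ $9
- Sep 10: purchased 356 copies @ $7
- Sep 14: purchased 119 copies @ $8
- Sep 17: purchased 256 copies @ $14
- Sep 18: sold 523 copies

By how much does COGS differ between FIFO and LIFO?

$1,959

FIFO COGS: 98 @ $6 + 400 @ $7 + 25 @ $9 = $3,613
LIFO COGS: 256 @ $14 + 119 @ $8 + 148 @ $7 = $5,572
Difference = |$3,613 − $5,572| = $1,959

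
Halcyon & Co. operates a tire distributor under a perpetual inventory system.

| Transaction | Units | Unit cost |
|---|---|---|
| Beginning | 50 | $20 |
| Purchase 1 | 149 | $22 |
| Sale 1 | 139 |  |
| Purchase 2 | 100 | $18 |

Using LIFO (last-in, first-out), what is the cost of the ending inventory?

Ending inventory = $3,020

Sale 1 (139) [LIFO — newest first]: 139 @ $22 = $3,058
Ending inventory: 50 @ $20 + 10 @ $22 + 100 @ $18 = $3,020
Check: goods available $6,078 = COGS $3,058 + ending $3,020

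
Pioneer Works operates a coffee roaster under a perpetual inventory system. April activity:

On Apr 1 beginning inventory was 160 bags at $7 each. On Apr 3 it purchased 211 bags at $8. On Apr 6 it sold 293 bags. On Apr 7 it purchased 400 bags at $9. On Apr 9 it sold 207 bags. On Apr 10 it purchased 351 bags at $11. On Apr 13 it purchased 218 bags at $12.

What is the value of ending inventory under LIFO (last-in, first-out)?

Apr 6, 293 sold [LIFO — newest first]: 211 @ $8 + 82 @ $7 = $2,262
Apr 9, 207 sold [LIFO — newest first]: 207 @ $9 = $1,863
Total COGS = $2,262 + $1,863 = $4,125
Ending inventory: 78 @ $7 + 193 @ $9 + 351 @ $11 + 218 @ $12 = $8,760
Check: goods available $12,885 = COGS $4,125 + ending $8,760

Ending inventory = $8,760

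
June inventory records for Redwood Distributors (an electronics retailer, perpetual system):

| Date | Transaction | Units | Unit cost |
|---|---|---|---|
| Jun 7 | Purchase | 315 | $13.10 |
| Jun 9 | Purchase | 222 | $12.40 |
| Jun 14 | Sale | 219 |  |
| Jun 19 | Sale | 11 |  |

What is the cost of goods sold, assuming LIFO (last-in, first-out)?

Jun 14, 219 sold [LIFO — newest first]: 219 @ $12.40 = $2,715.60
Jun 19, 11 sold [LIFO — newest first]: 3 @ $12.40 + 8 @ $13.10 = $142.00
Total COGS = $2,715.60 + $142.00 = $2,857.60
Ending inventory: 307 @ $13.10 = $4,021.70
Check: goods available $6,879.30 = COGS $2,857.60 + ending $4,021.70

COGS = $2,857.60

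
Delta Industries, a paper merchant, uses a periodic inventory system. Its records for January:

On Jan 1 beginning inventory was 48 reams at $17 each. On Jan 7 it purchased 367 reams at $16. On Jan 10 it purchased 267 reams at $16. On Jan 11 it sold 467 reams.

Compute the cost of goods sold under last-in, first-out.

Jan 11, 467 sold [LIFO — newest first]: 267 @ $16 + 200 @ $16 = $7,472
Ending inventory: 48 @ $17 + 167 @ $16 = $3,488

COGS = $7,472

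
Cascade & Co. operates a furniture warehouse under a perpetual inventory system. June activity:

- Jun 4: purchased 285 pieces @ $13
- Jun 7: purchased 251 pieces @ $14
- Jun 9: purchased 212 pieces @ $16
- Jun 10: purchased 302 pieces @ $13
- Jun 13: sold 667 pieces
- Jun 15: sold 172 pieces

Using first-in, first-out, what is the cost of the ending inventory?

Ending inventory = $2,743

Jun 13, 667 sold [FIFO — oldest first]: 285 @ $13 + 251 @ $14 + 131 @ $16 = $9,315
Jun 15, 172 sold [FIFO — oldest first]: 81 @ $16 + 91 @ $13 = $2,479
Total COGS = $9,315 + $2,479 = $11,794
Ending inventory: 211 @ $13 = $2,743
Check: goods available $14,537 = COGS $11,794 + ending $2,743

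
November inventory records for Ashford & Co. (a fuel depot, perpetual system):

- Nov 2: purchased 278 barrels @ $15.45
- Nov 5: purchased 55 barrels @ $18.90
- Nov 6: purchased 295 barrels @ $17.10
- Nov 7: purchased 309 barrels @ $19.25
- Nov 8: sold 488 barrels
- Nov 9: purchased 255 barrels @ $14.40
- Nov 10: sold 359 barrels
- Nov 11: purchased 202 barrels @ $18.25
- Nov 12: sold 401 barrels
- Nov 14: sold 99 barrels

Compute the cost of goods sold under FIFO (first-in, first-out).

COGS = $22,828.10

Nov 8, 488 sold [FIFO — oldest first]: 278 @ $15.45 + 55 @ $18.90 + 155 @ $17.10 = $7,985.10
Nov 10, 359 sold [FIFO — oldest first]: 140 @ $17.10 + 219 @ $19.25 = $6,609.75
Nov 12, 401 sold [FIFO — oldest first]: 90 @ $19.25 + 255 @ $14.40 + 56 @ $18.25 = $6,426.50
Nov 14, 99 sold [FIFO — oldest first]: 99 @ $18.25 = $1,806.75
Total COGS = $7,985.10 + $6,609.75 + $6,426.50 + $1,806.75 = $22,828.10
Ending inventory: 47 @ $18.25 = $857.75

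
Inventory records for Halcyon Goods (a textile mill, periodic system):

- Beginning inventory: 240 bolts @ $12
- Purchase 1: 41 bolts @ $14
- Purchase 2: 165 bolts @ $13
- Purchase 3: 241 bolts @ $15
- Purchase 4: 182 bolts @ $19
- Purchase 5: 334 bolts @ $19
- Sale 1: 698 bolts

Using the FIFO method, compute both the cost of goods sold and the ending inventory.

Sale 1 (698) [FIFO — oldest first]: 240 @ $12 + 41 @ $14 + 165 @ $13 + 241 @ $15 + 11 @ $19 = $9,423
Ending inventory: 171 @ $19 + 334 @ $19 = $9,595

COGS = $9,423; ending inventory = $9,595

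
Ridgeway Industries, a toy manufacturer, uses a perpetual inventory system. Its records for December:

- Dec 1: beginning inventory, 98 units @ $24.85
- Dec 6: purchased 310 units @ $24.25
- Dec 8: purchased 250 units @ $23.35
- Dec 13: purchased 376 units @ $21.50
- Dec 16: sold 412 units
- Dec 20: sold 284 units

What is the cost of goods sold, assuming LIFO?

COGS = $15,619.00

Dec 16, 412 sold [LIFO — newest first]: 376 @ $21.50 + 36 @ $23.35 = $8,924.60
Dec 20, 284 sold [LIFO — newest first]: 214 @ $23.35 + 70 @ $24.25 = $6,694.40
Total COGS = $8,924.60 + $6,694.40 = $15,619.00
Ending inventory: 98 @ $24.85 + 240 @ $24.25 = $8,255.30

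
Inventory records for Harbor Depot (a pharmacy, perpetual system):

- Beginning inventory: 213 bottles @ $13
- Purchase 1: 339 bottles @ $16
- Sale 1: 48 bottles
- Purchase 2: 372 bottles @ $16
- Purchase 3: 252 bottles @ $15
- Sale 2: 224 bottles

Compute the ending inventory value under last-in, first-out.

Ending inventory = $13,797

Sale 1 (48) [LIFO — newest first]: 48 @ $16 = $768
Sale 2 (224) [LIFO — newest first]: 224 @ $15 = $3,360
Total COGS = $768 + $3,360 = $4,128
Ending inventory: 213 @ $13 + 291 @ $16 + 372 @ $16 + 28 @ $15 = $13,797
Check: goods available $17,925 = COGS $4,128 + ending $13,797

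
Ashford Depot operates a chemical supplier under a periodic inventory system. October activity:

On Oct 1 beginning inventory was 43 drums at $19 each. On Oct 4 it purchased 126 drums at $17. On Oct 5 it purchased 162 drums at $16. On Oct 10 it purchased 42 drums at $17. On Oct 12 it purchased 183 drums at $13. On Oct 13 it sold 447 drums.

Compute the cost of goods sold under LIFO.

Oct 13, 447 sold [LIFO — newest first]: 183 @ $13 + 42 @ $17 + 162 @ $16 + 60 @ $17 = $6,705
Ending inventory: 43 @ $19 + 66 @ $17 = $1,939

COGS = $6,705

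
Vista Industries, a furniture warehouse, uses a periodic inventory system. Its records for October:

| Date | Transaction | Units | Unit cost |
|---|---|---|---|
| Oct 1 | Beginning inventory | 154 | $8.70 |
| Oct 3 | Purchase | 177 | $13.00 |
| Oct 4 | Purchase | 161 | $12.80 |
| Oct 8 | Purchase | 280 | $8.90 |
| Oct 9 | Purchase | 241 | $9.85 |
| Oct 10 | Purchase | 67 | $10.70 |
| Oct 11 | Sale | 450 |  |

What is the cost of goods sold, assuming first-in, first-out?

Oct 11, 450 sold [FIFO — oldest first]: 154 @ $8.70 + 177 @ $13.00 + 119 @ $12.80 = $5,164.00
Ending inventory: 42 @ $12.80 + 280 @ $8.90 + 241 @ $9.85 + 67 @ $10.70 = $6,120.35

COGS = $5,164.00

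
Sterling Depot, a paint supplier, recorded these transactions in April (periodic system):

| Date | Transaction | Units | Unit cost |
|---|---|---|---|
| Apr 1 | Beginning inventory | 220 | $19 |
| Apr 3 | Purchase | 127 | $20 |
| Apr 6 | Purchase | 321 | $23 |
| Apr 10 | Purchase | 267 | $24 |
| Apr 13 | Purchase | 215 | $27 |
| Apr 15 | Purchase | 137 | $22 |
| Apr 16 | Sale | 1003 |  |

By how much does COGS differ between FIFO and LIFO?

FIFO COGS: 220 @ $19 + 127 @ $20 + 321 @ $23 + 267 @ $24 + 68 @ $27 = $22,347
LIFO COGS: 137 @ $22 + 215 @ $27 + 267 @ $24 + 321 @ $23 + 63 @ $20 = $23,870
Difference = |$22,347 − $23,870| = $1,523

$1,523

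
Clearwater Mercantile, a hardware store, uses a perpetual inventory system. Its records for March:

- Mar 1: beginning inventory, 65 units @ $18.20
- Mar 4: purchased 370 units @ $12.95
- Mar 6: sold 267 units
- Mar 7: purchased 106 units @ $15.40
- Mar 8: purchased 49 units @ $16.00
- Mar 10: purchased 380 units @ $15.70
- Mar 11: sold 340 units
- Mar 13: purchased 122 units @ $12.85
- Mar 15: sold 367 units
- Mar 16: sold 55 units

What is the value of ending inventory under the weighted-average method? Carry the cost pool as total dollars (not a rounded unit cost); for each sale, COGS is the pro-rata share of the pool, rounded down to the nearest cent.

Ending inventory = $920.65

After Mar 1: 65 on hand, pool $1,183.00 (≈ $18.2000 each)
After Mar 4: 435 on hand, pool $5,974.50 (≈ $13.7345 each)
Mar 6, sell 267: 267/435 × $5,974.50 → $3,667.10
After Mar 7: 274 on hand, pool $3,939.80 (≈ $14.3788 each)
After Mar 8: 323 on hand, pool $4,723.80 (≈ $14.6248 each)
After Mar 10: 703 on hand, pool $10,689.80 (≈ $15.2060 each)
Mar 11, sell 340: 340/703 × $10,689.80 → $5,170.03
After Mar 13: 485 on hand, pool $7,087.47 (≈ $14.6133 each)
Mar 15, sell 367: 367/485 × $7,087.47 → $5,363.09
Mar 16, sell 55: 55/118 × $1,724.38 → $803.73
Total COGS = $3,667.10 + $5,170.03 + $5,363.09 + $803.73 = $15,003.95
Ending inventory (cost pool remaining) = $920.65
Check: goods available $15,924.60 = COGS $15,003.95 + ending $920.65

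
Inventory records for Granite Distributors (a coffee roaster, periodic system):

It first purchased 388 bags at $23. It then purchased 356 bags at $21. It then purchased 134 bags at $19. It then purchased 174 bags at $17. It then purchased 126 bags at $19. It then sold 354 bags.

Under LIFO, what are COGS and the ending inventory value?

Sale 1 (354) [LIFO — newest first]: 126 @ $19 + 174 @ $17 + 54 @ $19 = $6,378
Ending inventory: 388 @ $23 + 356 @ $21 + 80 @ $19 = $17,920

COGS = $6,378; ending inventory = $17,920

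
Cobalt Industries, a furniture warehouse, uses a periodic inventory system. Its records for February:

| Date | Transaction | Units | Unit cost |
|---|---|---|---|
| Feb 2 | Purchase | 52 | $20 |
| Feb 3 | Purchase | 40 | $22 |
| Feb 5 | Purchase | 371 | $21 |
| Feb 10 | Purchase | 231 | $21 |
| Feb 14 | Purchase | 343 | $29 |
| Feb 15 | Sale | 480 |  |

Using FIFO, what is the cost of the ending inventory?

Feb 15, 480 sold [FIFO — oldest first]: 52 @ $20 + 40 @ $22 + 371 @ $21 + 17 @ $21 = $10,068
Ending inventory: 214 @ $21 + 343 @ $29 = $14,441
Check: goods available $24,509 = COGS $10,068 + ending $14,441

Ending inventory = $14,441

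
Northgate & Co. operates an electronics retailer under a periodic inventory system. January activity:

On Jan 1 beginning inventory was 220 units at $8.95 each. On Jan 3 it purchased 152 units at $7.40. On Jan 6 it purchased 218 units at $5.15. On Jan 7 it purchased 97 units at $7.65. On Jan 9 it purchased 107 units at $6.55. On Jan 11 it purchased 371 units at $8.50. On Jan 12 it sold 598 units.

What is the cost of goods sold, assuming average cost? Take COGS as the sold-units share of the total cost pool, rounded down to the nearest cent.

COGS = $4,523.70

Jan 12, sell 598: 598/1165 × $8,812.90 → $4,523.70
Ending inventory (cost pool remaining) = $4,289.20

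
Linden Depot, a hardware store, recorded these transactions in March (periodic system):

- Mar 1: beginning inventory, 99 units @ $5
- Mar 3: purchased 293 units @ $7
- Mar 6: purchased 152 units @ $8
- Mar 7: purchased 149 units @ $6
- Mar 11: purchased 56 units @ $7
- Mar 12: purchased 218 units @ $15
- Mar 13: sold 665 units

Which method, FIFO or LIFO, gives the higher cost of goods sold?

LIFO

FIFO COGS: 99 @ $5 + 293 @ $7 + 152 @ $8 + 121 @ $6 = $4,488
LIFO COGS: 218 @ $15 + 56 @ $7 + 149 @ $6 + 152 @ $8 + 90 @ $7 = $6,402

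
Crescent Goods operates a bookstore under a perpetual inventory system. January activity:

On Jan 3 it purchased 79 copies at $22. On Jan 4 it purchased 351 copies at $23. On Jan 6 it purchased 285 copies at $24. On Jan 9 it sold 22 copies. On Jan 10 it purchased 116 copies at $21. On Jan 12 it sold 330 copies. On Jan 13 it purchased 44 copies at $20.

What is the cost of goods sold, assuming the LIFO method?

COGS = $8,100

Jan 9, 22 sold [LIFO — newest first]: 22 @ $24 = $528
Jan 12, 330 sold [LIFO — newest first]: 116 @ $21 + 214 @ $24 = $7,572
Total COGS = $528 + $7,572 = $8,100
Ending inventory: 79 @ $22 + 351 @ $23 + 49 @ $24 + 44 @ $20 = $11,867
Check: goods available $19,967 = COGS $8,100 + ending $11,867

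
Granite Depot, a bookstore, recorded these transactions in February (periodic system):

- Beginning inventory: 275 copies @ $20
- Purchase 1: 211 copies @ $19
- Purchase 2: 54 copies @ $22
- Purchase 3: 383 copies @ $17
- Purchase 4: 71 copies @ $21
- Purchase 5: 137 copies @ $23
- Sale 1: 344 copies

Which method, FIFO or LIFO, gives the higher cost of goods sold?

FIFO COGS: 275 @ $20 + 69 @ $19 = $6,811
LIFO COGS: 137 @ $23 + 71 @ $21 + 136 @ $17 = $6,954

LIFO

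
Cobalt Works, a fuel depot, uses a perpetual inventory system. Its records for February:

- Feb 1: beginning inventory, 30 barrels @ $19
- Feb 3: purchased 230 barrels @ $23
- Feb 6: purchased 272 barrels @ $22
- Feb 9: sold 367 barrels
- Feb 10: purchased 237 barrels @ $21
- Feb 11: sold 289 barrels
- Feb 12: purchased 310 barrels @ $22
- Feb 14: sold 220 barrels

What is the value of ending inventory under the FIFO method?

Feb 9, 367 sold [FIFO — oldest first]: 30 @ $19 + 230 @ $23 + 107 @ $22 = $8,214
Feb 11, 289 sold [FIFO — oldest first]: 165 @ $22 + 124 @ $21 = $6,234
Feb 14, 220 sold [FIFO — oldest first]: 113 @ $21 + 107 @ $22 = $4,727
Total COGS = $8,214 + $6,234 + $4,727 = $19,175
Ending inventory: 203 @ $22 = $4,466

Ending inventory = $4,466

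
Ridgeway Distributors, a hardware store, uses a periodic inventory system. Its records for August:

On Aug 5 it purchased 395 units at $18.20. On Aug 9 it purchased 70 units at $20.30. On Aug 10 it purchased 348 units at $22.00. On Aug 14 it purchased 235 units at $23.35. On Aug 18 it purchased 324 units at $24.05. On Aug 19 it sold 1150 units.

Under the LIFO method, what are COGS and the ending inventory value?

Aug 19, 1150 sold [LIFO — newest first]: 324 @ $24.05 + 235 @ $23.35 + 348 @ $22.00 + 70 @ $20.30 + 173 @ $18.20 = $25,505.05
Ending inventory: 222 @ $18.20 = $4,040.40
Check: goods available $29,545.45 = COGS $25,505.05 + ending $4,040.40

COGS = $25,505.05; ending inventory = $4,040.40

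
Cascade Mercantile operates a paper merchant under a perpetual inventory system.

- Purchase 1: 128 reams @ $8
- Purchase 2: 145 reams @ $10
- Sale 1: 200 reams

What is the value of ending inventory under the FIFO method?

Ending inventory = $730

Sale 1 (200) [FIFO — oldest first]: 128 @ $8 + 72 @ $10 = $1,744
Ending inventory: 73 @ $10 = $730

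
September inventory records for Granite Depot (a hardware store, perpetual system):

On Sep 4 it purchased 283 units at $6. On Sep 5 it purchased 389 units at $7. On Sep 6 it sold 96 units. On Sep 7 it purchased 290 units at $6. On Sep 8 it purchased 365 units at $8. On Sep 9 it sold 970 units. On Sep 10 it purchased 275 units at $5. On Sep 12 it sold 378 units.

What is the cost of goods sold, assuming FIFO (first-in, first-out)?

Sep 6, 96 sold [FIFO — oldest first]: 96 @ $6 = $576
Sep 9, 970 sold [FIFO — oldest first]: 187 @ $6 + 389 @ $7 + 290 @ $6 + 104 @ $8 = $6,417
Sep 12, 378 sold [FIFO — oldest first]: 261 @ $8 + 117 @ $5 = $2,673
Total COGS = $576 + $6,417 + $2,673 = $9,666
Ending inventory: 158 @ $5 = $790
Check: goods available $10,456 = COGS $9,666 + ending $790

COGS = $9,666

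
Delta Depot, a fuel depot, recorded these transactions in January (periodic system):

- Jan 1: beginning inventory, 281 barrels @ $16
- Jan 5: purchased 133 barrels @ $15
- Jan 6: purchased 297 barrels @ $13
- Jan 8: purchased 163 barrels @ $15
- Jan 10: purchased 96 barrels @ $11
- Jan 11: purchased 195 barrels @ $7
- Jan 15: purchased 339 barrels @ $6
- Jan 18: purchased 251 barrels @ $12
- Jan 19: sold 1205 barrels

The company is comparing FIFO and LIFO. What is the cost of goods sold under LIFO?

COGS = $12,005

FIFO COGS: 281 @ $16 + 133 @ $15 + 297 @ $13 + 163 @ $15 + 96 @ $11 + 195 @ $7 + 40 @ $6 = $15,458
LIFO COGS: 251 @ $12 + 339 @ $6 + 195 @ $7 + 96 @ $11 + 163 @ $15 + 161 @ $13 = $12,005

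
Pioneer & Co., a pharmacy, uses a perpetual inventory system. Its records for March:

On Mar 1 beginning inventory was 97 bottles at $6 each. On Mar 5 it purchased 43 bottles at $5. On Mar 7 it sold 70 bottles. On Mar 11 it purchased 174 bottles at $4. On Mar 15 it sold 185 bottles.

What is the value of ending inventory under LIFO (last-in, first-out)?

Mar 7, 70 sold [LIFO — newest first]: 43 @ $5 + 27 @ $6 = $377
Mar 15, 185 sold [LIFO — newest first]: 174 @ $4 + 11 @ $6 = $762
Total COGS = $377 + $762 = $1,139
Ending inventory: 59 @ $6 = $354
Check: goods available $1,493 = COGS $1,139 + ending $354

Ending inventory = $354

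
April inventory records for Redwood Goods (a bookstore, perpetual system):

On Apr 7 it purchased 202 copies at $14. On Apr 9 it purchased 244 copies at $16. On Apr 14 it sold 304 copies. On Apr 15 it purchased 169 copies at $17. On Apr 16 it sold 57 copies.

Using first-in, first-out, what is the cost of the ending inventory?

Apr 14, 304 sold [FIFO — oldest first]: 202 @ $14 + 102 @ $16 = $4,460
Apr 16, 57 sold [FIFO — oldest first]: 57 @ $16 = $912
Total COGS = $4,460 + $912 = $5,372
Ending inventory: 85 @ $16 + 169 @ $17 = $4,233

Ending inventory = $4,233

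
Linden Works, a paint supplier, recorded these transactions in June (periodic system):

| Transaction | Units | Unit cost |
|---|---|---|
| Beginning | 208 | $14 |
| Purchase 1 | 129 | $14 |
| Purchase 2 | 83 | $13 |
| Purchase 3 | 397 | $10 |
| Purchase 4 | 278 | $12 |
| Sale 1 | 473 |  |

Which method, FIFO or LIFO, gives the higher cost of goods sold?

FIFO COGS: 208 @ $14 + 129 @ $14 + 83 @ $13 + 53 @ $10 = $6,327
LIFO COGS: 278 @ $12 + 195 @ $10 = $5,286

FIFO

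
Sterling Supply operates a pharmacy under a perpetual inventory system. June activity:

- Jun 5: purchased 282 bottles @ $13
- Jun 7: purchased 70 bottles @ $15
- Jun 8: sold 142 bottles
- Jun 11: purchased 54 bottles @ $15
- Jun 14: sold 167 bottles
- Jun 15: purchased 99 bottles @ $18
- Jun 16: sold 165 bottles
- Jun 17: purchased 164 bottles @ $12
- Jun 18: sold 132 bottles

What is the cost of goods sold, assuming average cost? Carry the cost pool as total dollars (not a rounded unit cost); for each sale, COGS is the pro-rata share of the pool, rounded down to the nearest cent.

COGS = $8,481.09

After Jun 5: 282 on hand, pool $3,666.00 (≈ $13.0000 each)
After Jun 7: 352 on hand, pool $4,716.00 (≈ $13.3977 each)
Jun 8, sell 142: 142/352 × $4,716.00 → $1,902.47
After Jun 11: 264 on hand, pool $3,623.53 (≈ $13.7255 each)
Jun 14, sell 167: 167/264 × $3,623.53 → $2,292.15
After Jun 15: 196 on hand, pool $3,113.38 (≈ $15.8846 each)
Jun 16, sell 165: 165/196 × $3,113.38 → $2,620.95
After Jun 17: 195 on hand, pool $2,460.43 (≈ $12.6176 each)
Jun 18, sell 132: 132/195 × $2,460.43 → $1,665.52
Total COGS = $1,902.47 + $2,292.15 + $2,620.95 + $1,665.52 = $8,481.09
Ending inventory (cost pool remaining) = $794.91
Check: goods available $9,276.00 = COGS $8,481.09 + ending $794.91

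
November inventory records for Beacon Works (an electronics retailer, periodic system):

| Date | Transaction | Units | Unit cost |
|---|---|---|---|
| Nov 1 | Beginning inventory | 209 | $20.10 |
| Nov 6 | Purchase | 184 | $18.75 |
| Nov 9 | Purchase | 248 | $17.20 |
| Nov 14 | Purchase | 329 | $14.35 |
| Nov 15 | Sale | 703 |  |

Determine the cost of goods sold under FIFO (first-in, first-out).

Nov 15, 703 sold [FIFO — oldest first]: 209 @ $20.10 + 184 @ $18.75 + 248 @ $17.20 + 62 @ $14.35 = $12,806.20
Ending inventory: 267 @ $14.35 = $3,831.45

COGS = $12,806.20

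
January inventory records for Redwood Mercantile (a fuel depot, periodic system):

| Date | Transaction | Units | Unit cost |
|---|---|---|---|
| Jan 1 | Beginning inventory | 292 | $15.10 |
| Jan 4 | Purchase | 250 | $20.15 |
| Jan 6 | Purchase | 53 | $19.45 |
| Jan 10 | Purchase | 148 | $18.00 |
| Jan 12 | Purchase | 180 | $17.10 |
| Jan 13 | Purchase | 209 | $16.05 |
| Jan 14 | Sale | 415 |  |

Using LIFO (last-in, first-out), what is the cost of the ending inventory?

Jan 14, 415 sold [LIFO — newest first]: 209 @ $16.05 + 180 @ $17.10 + 26 @ $18.00 = $6,900.45
Ending inventory: 292 @ $15.10 + 250 @ $20.15 + 53 @ $19.45 + 122 @ $18.00 = $12,673.55
Check: goods available $19,574.00 = COGS $6,900.45 + ending $12,673.55

Ending inventory = $12,673.55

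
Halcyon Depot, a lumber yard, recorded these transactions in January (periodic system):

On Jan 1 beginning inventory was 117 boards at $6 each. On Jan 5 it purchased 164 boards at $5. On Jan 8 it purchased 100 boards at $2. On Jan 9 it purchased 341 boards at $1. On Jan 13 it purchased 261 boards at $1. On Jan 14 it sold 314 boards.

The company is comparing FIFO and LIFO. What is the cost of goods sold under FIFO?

COGS = $1,588

FIFO COGS: 117 @ $6 + 164 @ $5 + 33 @ $2 = $1,588
LIFO COGS: 261 @ $1 + 53 @ $1 = $314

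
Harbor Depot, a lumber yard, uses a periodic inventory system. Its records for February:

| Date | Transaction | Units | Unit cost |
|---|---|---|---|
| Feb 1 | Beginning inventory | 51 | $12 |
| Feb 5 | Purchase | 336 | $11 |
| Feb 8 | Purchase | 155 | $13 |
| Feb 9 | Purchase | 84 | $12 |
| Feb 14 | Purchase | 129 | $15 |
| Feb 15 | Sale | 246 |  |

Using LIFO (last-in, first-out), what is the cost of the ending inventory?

Ending inventory = $5,894

Feb 15, 246 sold [LIFO — newest first]: 129 @ $15 + 84 @ $12 + 33 @ $13 = $3,372
Ending inventory: 51 @ $12 + 336 @ $11 + 122 @ $13 = $5,894
Check: goods available $9,266 = COGS $3,372 + ending $5,894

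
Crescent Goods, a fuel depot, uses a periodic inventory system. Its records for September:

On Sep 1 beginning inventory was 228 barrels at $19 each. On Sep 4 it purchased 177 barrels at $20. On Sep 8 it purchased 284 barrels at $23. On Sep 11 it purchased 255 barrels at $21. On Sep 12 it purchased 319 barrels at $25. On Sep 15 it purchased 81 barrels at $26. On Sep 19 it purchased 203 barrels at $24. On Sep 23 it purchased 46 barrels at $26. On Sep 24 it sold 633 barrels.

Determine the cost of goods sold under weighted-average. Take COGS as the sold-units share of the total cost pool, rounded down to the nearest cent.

Sep 24, sell 633: 633/1593 × $35,908.00 → $14,268.52
Ending inventory (cost pool remaining) = $21,639.48

COGS = $14,268.52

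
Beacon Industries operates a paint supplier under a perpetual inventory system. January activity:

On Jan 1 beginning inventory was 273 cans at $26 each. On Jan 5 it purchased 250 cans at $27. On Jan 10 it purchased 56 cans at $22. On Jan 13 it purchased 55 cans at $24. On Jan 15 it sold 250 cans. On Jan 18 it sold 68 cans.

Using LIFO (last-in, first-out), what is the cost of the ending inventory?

Ending inventory = $8,259

Jan 15, 250 sold [LIFO — newest first]: 55 @ $24 + 56 @ $22 + 139 @ $27 = $6,305
Jan 18, 68 sold [LIFO — newest first]: 68 @ $27 = $1,836
Total COGS = $6,305 + $1,836 = $8,141
Ending inventory: 273 @ $26 + 43 @ $27 = $8,259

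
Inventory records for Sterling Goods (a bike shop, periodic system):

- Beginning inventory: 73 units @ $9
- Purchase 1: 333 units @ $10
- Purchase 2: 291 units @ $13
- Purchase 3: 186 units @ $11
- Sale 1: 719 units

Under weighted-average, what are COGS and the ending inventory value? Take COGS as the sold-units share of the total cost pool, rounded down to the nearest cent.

Sale 1, sell 719: 719/883 × $9,816.00 → $7,992.86
Ending inventory (cost pool remaining) = $1,823.14
Check: goods available $9,816.00 = COGS $7,992.86 + ending $1,823.14

COGS = $7,992.86; ending inventory = $1,823.14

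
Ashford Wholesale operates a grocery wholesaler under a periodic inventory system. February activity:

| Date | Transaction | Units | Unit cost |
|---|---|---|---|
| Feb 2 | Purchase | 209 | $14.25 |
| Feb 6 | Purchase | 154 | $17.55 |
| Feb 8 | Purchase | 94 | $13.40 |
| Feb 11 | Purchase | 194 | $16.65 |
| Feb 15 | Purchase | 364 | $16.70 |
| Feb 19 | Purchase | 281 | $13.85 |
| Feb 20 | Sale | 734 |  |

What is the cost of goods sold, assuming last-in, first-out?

COGS = $11,452.50

Feb 20, 734 sold [LIFO — newest first]: 281 @ $13.85 + 364 @ $16.70 + 89 @ $16.65 = $11,452.50
Ending inventory: 209 @ $14.25 + 154 @ $17.55 + 94 @ $13.40 + 105 @ $16.65 = $8,688.80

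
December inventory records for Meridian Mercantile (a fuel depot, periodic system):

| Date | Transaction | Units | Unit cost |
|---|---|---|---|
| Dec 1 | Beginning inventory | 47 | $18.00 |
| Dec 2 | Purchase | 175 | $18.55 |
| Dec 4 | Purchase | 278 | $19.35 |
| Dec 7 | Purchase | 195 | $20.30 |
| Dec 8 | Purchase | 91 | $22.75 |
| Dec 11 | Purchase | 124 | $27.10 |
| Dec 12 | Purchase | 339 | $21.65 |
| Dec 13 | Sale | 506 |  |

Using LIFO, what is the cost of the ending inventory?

Dec 13, 506 sold [LIFO — newest first]: 339 @ $21.65 + 124 @ $27.10 + 43 @ $22.75 = $11,678.00
Ending inventory: 47 @ $18.00 + 175 @ $18.55 + 278 @ $19.35 + 195 @ $20.30 + 48 @ $22.75 = $14,522.05

Ending inventory = $14,522.05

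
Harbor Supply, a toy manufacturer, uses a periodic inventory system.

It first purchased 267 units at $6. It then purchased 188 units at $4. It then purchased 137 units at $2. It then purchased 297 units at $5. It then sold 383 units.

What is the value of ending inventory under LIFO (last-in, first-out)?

Sale 1 (383) [LIFO — newest first]: 297 @ $5 + 86 @ $2 = $1,657
Ending inventory: 267 @ $6 + 188 @ $4 + 51 @ $2 = $2,456

Ending inventory = $2,456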